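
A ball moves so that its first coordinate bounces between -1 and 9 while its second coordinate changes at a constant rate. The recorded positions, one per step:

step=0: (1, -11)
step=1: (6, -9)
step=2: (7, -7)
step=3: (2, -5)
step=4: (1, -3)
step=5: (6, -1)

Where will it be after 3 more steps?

(1, 5)

The first coordinate reflects between -1 and 9, moving 5 per step.
  step 6: 6 → 7
  step 7: 7 → 2
  step 8: 2 → 1
The second coordinate changes by +2 each step: at step 8 it is 5.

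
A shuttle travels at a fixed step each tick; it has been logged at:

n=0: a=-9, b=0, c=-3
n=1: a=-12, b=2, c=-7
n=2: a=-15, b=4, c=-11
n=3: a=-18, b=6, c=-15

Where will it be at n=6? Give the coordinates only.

The position changes by (-3, +2, -4) every step.
step 4: a=-18, b=6, c=-15 + (-3, +2, -4) → a=-21, b=8, c=-19
step 5: a=-21, b=8, c=-19 + (-3, +2, -4) → a=-24, b=10, c=-23
step 6: a=-24, b=10, c=-23 + (-3, +2, -4) → a=-27, b=12, c=-27

a=-27, b=12, c=-27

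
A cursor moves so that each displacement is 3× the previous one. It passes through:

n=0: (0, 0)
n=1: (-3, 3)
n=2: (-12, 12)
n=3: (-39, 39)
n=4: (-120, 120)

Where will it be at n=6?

(-1092, 1092)

Consecutive displacements (-3, +3), (-9, +9), (-27, +27), (-81, +81) scale by a factor of 3 each step.
step 5: (-120, 120) + (-243, +243) → (-363, 363)
step 6: (-363, 363) + (-729, +729) → (-1092, 1092)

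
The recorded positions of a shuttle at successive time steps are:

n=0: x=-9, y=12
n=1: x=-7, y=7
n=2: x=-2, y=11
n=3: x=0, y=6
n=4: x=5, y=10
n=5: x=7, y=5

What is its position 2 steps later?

The moves between consecutive positions are (+2, -5), (+5, +4), (+2, -5), (+5, +4), (+2, -5); they repeat the 2-cycle [(+2, -5), (+5, +4)].
step 6: apply (+5, +4) → x=12, y=9
step 7: apply (+2, -5) → x=14, y=4

x=14, y=4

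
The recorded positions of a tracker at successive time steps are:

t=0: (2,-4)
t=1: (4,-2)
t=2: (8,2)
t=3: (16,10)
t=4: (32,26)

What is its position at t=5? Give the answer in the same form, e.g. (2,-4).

(64,58)

Consecutive displacements (+2,+2), (+4,+4), (+8,+8), (+16,+16) scale by a factor of 2 each step.
step 5: (32,26) + (+32,+32) → (64,58)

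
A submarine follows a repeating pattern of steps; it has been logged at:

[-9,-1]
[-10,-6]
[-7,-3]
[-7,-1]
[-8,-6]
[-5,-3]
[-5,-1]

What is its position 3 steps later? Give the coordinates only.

Differencing gives [-1,-5], [+3,+3], [+0,+2], [-1,-5], [+3,+3], [+0,+2]. This is the pattern [-1,-5], [+3,+3], [+0,+2] repeated.
step 7: apply [-1,-5] → [-6,-6]
step 8: apply [+3,+3] → [-3,-3]
step 9: apply [+0,+2] → [-3,-1]

[-3,-1]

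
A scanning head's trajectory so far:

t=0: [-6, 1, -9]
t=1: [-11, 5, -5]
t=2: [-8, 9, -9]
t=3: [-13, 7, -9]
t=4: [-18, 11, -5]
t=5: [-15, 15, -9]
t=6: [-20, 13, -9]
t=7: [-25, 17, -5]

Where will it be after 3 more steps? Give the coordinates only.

The moves between consecutive positions are [-5, +4, +4], [+3, +4, -4], [-5, -2, +0], [-5, +4, +4], [+3, +4, -4], [-5, -2, +0], [-5, +4, +4]; they repeat the 3-cycle [[-5, +4, +4], [+3, +4, -4], [-5, -2, +0]].
step 8: apply [+3, +4, -4] → [-22, 21, -9]
step 9: apply [-5, -2, +0] → [-27, 19, -9]
step 10: apply [-5, +4, +4] → [-32, 23, -5]

[-32, 23, -5]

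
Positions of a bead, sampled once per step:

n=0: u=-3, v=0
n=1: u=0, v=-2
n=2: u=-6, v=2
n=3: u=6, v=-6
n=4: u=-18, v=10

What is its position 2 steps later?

u=-66, v=42

Step-to-step displacements: (+3, -2), (-6, +4), (+12, -8), (-24, +16); each is -2× the previous.
step 5: u=-18, v=10 + (+48, -32) → u=30, v=-22
step 6: u=30, v=-22 + (-96, +64) → u=-66, v=42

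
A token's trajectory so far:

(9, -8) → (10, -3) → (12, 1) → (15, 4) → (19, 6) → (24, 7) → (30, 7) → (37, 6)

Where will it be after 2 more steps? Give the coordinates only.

(54, 1)

Taking differences between consecutive positions: (+1, +5), (+2, +4), (+3, +3), (+4, +2), (+5, +1), (+6, +0), (+7, -1). These grow by (+1, -1) each step.
step 8: (37, 6) + (+8, -2) → (45, 4)
step 9: (45, 4) + (+9, -3) → (54, 1)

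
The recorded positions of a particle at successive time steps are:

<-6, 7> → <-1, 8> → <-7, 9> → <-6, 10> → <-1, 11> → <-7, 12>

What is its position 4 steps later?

<-6, 16>

First: cycles through -6, -1, -7 every 3 steps. Step 9 lands at position 0 of the cycle → -6.
Second: linear, +1 per step → 16 at step 9.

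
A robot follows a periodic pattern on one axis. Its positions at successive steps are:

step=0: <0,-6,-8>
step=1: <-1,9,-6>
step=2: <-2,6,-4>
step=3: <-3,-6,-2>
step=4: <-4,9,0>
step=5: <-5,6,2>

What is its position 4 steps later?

The first coordinate changes by -1 each step, so at step 9 it is 0 + 9·(-1) = -9.
The second coordinate repeats the cycle [-6, 9, 6] with period 3; step 9 mod 3 = 0, giving -6.
The third coordinate changes by +2 each step, so at step 9 it is -8 + 9·(2) = 10.

<-9,-6,10>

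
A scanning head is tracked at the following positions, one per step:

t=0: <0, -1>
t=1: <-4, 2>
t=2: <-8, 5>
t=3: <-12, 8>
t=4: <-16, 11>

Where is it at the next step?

Constant displacement of <-4, +3> per step.
step 5: <-16, 11> + <-4, +3> → <-20, 14>

<-20, 14>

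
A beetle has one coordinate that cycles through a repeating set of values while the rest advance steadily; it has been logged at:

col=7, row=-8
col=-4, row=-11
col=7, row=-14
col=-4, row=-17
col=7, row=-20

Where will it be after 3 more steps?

The col coordinate repeats the cycle [7, -4] with period 2; step 7 mod 2 = 1, giving -4.
The row coordinate changes by -3 each step, so at step 7 it is -8 + 7·(-3) = -29.

col=-4, row=-29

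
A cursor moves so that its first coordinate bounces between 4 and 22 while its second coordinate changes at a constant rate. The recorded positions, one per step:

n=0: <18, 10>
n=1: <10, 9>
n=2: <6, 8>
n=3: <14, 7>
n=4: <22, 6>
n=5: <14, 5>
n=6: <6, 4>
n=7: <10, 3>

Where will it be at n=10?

<10, 0>

The first coordinate travels 8 per step and bounces off the walls at 4 and 22.
  step 8: 10 → 18
  step 9: 18 → 18
  step 10: 18 → 10
The second coordinate changes by -1 each step: at step 10 it is 0.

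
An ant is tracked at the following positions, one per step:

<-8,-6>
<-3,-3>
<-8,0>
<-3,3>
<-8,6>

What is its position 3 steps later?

<-3,15>

The first coordinate repeats the cycle [-8, -3] with period 2; step 7 mod 2 = 1, giving -3.
The second coordinate changes by +3 each step, so at step 7 it is -6 + 7·(3) = 15.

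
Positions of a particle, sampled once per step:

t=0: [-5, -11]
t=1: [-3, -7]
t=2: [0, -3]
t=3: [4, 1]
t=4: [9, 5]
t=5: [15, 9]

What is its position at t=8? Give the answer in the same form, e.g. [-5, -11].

[39, 21]

Taking differences between consecutive positions: [+2, +4], [+3, +4], [+4, +4], [+5, +4], [+6, +4]. These grow by [+1, +0] each step.
step 6: [15, 9] + [+7, +4] → [22, 13]
step 7: [22, 13] + [+8, +4] → [30, 17]
step 8: [30, 17] + [+9, +4] → [39, 21]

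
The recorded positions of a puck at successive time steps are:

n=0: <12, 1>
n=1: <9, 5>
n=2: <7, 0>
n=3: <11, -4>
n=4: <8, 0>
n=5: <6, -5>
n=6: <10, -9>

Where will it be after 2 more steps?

The moves between consecutive positions are <-3, +4>, <-2, -5>, <+4, -4>, <-3, +4>, <-2, -5>, <+4, -4>; they repeat the 3-cycle [<-3, +4>, <-2, -5>, <+4, -4>].
step 7: apply <-3, +4> → <7, -5>
step 8: apply <-2, -5> → <5, -10>

<5, -10>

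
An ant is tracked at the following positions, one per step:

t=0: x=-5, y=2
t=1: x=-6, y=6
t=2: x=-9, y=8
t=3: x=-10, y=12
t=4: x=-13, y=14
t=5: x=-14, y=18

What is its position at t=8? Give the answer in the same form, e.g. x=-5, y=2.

Differencing gives (-1, +4), (-3, +2), (-1, +4), (-3, +2), (-1, +4). This is the pattern (-1, +4), (-3, +2) repeated.
step 6: apply (-3, +2) → x=-17, y=20
step 7: apply (-1, +4) → x=-18, y=24
step 8: apply (-3, +2) → x=-21, y=26

x=-21, y=26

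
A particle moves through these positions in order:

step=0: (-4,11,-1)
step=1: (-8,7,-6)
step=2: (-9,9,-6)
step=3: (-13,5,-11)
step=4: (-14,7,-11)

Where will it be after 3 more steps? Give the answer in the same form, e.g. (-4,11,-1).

Differencing gives (-4,-4,-5), (-1,+2,+0), (-4,-4,-5), (-1,+2,+0). This is the pattern (-4,-4,-5), (-1,+2,+0) repeated.
step 5: apply (-4,-4,-5) → (-18,3,-16)
step 6: apply (-1,+2,+0) → (-19,5,-16)
step 7: apply (-4,-4,-5) → (-23,1,-21)

(-23,1,-21)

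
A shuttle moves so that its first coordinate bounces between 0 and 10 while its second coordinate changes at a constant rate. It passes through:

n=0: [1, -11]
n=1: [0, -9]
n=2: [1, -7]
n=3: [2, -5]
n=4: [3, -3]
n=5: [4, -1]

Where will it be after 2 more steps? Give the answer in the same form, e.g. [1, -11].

The first coordinate reflects between 0 and 10, moving 1 per step.
  step 6: 4 → 5
  step 7: 5 → 6
The second coordinate changes by +2 each step: at step 7 it is 3.

[6, 3]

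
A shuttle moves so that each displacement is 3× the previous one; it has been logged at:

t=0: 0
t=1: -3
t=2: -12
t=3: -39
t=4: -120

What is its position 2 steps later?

Consecutive displacements -3, -9, -27, -81 scale by a factor of 3 each step.
step 5: -120 − 243 → -363
step 6: -363 − 729 → -1092

-1092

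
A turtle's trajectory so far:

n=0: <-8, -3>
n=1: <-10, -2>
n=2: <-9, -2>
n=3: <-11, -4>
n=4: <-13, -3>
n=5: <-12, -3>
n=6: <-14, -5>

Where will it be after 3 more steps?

<-17, -6>

Step-to-step displacements: <-2, +1>, <+1, +0>, <-2, -2>, <-2, +1>, <+1, +0>, <-2, -2> — a repeating cycle of length 3.
step 7: apply <-2, +1> → <-16, -4>
step 8: apply <+1, +0> → <-15, -4>
step 9: apply <-2, -2> → <-17, -6>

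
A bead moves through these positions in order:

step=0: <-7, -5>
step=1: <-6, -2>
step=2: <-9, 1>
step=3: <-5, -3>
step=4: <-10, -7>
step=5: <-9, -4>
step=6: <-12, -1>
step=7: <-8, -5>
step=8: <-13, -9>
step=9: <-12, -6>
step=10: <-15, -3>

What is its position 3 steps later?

The moves between consecutive positions are <+1, +3>, <-3, +3>, <+4, -4>, <-5, -4>, <+1, +3>, <-3, +3>, <+4, -4>, <-5, -4>, <+1, +3>, <-3, +3>; they repeat the 4-cycle [<+1, +3>, <-3, +3>, <+4, -4>, <-5, -4>].
step 11: apply <+4, -4> → <-11, -7>
step 12: apply <-5, -4> → <-16, -11>
step 13: apply <+1, +3> → <-15, -8>

<-15, -8>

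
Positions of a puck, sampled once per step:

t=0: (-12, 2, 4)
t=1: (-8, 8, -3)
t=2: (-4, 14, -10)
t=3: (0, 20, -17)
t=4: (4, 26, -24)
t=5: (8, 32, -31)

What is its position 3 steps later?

(20, 50, -52)

Each step adds (+4, +6, -7) to the position.
step 6: (8, 32, -31) + (+4, +6, -7) → (12, 38, -38)
step 7: (12, 38, -38) + (+4, +6, -7) → (16, 44, -45)
step 8: (16, 44, -45) + (+4, +6, -7) → (20, 50, -52)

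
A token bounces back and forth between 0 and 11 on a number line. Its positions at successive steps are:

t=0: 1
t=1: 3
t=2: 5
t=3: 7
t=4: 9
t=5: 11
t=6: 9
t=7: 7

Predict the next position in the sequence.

The value reflects between 0 and 11, moving 2 per step.
  step 8: 7 → 5

5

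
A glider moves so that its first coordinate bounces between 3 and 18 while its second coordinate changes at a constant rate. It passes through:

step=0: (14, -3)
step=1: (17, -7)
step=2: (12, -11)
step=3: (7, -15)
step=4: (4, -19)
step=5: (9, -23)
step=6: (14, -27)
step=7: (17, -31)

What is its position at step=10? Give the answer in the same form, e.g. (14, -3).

(4, -43)

The first coordinate reflects between 3 and 18, moving 5 per step.
  step 8: 17 → 12
  step 9: 12 → 7
  step 10: 7 → 4
The second coordinate changes by -4 each step: at step 10 it is -43.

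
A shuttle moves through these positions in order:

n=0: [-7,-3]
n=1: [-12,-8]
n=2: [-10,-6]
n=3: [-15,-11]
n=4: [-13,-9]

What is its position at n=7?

The moves between consecutive positions are [-5,-5], [+2,+2], [-5,-5], [+2,+2]; they repeat the 2-cycle [[-5,-5], [+2,+2]].
step 5: apply [-5,-5] → [-18,-14]
step 6: apply [+2,+2] → [-16,-12]
step 7: apply [-5,-5] → [-21,-17]

[-21,-17]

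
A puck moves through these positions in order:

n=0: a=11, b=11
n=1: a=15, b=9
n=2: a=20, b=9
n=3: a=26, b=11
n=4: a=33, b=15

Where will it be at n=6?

a=50, b=29

Taking differences between consecutive positions: (+4, -2), (+5, +0), (+6, +2), (+7, +4). These grow by (+1, +2) each step.
step 5: a=33, b=15 + (+8, +6) → a=41, b=21
step 6: a=41, b=21 + (+9, +8) → a=50, b=29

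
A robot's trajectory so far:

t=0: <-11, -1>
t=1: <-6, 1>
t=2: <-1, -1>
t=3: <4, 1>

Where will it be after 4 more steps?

First: linear, +5 per step → 24 at step 7.
Second: cycles through -1, 1 every 2 steps. Step 7 lands at position 1 of the cycle → 1.

<24, 1>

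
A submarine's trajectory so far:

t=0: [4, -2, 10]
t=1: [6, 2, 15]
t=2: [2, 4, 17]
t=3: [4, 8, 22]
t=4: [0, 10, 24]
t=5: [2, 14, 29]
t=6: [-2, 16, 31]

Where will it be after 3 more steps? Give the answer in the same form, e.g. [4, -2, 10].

The moves between consecutive positions are [+2, +4, +5], [-4, +2, +2], [+2, +4, +5], [-4, +2, +2], [+2, +4, +5], [-4, +2, +2]; they repeat the 2-cycle [[+2, +4, +5], [-4, +2, +2]].
step 7: apply [+2, +4, +5] → [0, 20, 36]
step 8: apply [-4, +2, +2] → [-4, 22, 38]
step 9: apply [+2, +4, +5] → [-2, 26, 43]

[-2, 26, 43]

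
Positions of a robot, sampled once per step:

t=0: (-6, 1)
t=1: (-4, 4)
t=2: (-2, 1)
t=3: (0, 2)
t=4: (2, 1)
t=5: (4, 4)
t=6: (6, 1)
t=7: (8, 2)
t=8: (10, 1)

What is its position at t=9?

First: linear, +2 per step → 12 at step 9.
Second: cycles through 1, 4, 1, 2 every 4 steps. Step 9 lands at position 1 of the cycle → 4.

(12, 4)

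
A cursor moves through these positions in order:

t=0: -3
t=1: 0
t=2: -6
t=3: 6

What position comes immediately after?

-18

The jumps are +3, -6, +12 — a geometric progression with ratio -2.
step 4: 6 − 24 → -18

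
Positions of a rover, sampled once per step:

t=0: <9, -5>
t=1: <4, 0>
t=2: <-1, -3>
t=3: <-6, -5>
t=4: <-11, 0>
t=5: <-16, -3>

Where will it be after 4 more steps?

The first coordinate changes by -5 each step, so at step 9 it is 9 + 9·(-5) = -36.
The second coordinate repeats the cycle [-5, 0, -3] with period 3; step 9 mod 3 = 0, giving -5.

<-36, -5>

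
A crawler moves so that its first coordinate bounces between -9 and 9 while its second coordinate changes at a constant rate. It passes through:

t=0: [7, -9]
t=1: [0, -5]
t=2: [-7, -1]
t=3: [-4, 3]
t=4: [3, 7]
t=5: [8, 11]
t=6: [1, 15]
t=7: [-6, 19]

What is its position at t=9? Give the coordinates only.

[2, 27]

The first coordinate reflects between -9 and 9, moving 7 per step.
  step 8: -6 → -5
  step 9: -5 → 2
The second coordinate changes by +4 each step: at step 9 it is 27.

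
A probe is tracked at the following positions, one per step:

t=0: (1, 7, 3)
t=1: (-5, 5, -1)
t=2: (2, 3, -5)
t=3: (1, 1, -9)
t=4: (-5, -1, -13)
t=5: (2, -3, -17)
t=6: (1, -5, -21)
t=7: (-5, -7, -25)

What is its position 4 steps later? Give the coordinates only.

(2, -15, -41)

First: cycles through 1, -5, 2 every 3 steps. Step 11 lands at position 2 of the cycle → 2.
Second: linear, -2 per step → -15 at step 11.
Third: linear, -4 per step → -41 at step 11.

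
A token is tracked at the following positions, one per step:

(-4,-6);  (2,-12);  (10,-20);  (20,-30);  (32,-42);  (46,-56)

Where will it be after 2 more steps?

First differences are (+6,-6), (+8,-8), (+10,-10), (+12,-12), (+14,-14); their common second difference is (+2,-2) (constant acceleration).
step 6: (46,-56) + (+16,-16) → (62,-72)
step 7: (62,-72) + (+18,-18) → (80,-90)

(80,-90)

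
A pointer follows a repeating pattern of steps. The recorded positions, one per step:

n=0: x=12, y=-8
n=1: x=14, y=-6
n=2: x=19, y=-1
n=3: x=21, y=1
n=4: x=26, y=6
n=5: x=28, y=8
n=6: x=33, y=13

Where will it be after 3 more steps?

x=42, y=22

Step-to-step displacements: (+2, +2), (+5, +5), (+2, +2), (+5, +5), (+2, +2), (+5, +5) — a repeating cycle of length 2.
step 7: apply (+2, +2) → x=35, y=15
step 8: apply (+5, +5) → x=40, y=20
step 9: apply (+2, +2) → x=42, y=22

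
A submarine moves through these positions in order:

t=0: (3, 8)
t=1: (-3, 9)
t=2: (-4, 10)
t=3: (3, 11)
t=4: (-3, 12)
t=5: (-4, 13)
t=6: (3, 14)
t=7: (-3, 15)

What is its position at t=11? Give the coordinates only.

First: cycles through 3, -3, -4 every 3 steps. Step 11 lands at position 2 of the cycle → -4.
Second: linear, +1 per step → 19 at step 11.

(-4, 19)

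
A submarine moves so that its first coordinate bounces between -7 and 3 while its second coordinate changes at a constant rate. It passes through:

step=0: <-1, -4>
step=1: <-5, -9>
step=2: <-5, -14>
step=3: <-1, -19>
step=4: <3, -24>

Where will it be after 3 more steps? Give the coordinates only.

<-5, -39>

The first coordinate travels 4 per step and bounces off the walls at -7 and 3.
  step 5: 3 → -1
  step 6: -1 → -5
  step 7: -5 → -5
The second coordinate changes by -5 each step: at step 7 it is -39.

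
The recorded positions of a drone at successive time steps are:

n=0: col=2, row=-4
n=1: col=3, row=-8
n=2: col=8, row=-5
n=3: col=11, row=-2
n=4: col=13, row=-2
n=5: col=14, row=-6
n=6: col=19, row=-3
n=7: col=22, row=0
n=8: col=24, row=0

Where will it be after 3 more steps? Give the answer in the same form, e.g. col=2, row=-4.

col=33, row=2

Differencing gives (+1, -4), (+5, +3), (+3, +3), (+2, +0), (+1, -4), (+5, +3), (+3, +3), (+2, +0). This is the pattern (+1, -4), (+5, +3), (+3, +3), (+2, +0) repeated.
step 9: apply (+1, -4) → col=25, row=-4
step 10: apply (+5, +3) → col=30, row=-1
step 11: apply (+3, +3) → col=33, row=2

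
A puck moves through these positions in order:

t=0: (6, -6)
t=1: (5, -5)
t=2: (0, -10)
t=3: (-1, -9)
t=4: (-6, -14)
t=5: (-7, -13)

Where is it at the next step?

(-12, -18)

The moves between consecutive positions are (-1, +1), (-5, -5), (-1, +1), (-5, -5), (-1, +1); they repeat the 2-cycle [(-1, +1), (-5, -5)].
step 6: apply (-5, -5) → (-12, -18)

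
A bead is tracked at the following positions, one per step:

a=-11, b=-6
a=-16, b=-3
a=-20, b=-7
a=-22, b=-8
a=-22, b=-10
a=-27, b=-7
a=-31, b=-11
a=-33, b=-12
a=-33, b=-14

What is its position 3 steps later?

Step-to-step displacements: (-5,+3), (-4,-4), (-2,-1), (+0,-2), (-5,+3), (-4,-4), (-2,-1), (+0,-2) — a repeating cycle of length 4.
step 9: apply (-5,+3) → a=-38, b=-11
step 10: apply (-4,-4) → a=-42, b=-15
step 11: apply (-2,-1) → a=-44, b=-16

a=-44, b=-16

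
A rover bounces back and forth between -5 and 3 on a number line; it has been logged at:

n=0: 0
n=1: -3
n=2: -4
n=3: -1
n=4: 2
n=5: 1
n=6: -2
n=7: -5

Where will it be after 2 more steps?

1

The value travels 3 per step and bounces off the walls at -5 and 3.
  step 8: -5 → -2
  step 9: -2 → 1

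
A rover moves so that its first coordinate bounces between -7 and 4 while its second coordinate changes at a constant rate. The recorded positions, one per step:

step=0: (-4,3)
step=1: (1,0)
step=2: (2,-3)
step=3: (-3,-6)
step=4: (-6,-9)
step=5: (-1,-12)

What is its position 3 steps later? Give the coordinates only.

(-6,-21)

The first coordinate travels 5 per step and bounces off the walls at -7 and 4.
  step 6: -1 → 4
  step 7: 4 → -1
  step 8: -1 → -6
The second coordinate changes by -3 each step: at step 8 it is -21.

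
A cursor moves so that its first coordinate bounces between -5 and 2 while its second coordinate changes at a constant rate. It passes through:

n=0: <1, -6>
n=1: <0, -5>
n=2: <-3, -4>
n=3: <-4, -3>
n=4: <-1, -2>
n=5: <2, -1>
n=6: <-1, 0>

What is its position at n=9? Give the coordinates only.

The first coordinate travels 3 per step and bounces off the walls at -5 and 2.
  step 7: -1 → -4
  step 8: -4 → -3
  step 9: -3 → 0
The second coordinate changes by +1 each step: at step 9 it is 3.

<0, 3>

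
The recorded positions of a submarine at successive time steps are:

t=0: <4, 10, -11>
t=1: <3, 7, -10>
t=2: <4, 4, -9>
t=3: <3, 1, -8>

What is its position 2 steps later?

<3, -5, -6>

First: cycles through 4, 3 every 2 steps. Step 5 lands at position 1 of the cycle → 3.
Second: linear, -3 per step → -5 at step 5.
Third: linear, +1 per step → -6 at step 5.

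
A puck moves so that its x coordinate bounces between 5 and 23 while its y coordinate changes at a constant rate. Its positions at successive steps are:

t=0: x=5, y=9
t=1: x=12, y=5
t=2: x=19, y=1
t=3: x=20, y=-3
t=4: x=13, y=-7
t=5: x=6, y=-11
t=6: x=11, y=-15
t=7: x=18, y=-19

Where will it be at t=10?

x=7, y=-31

The x coordinate travels 7 per step and bounces off the walls at 5 and 23.
  step 8: 18 → 21
  step 9: 21 → 14
  step 10: 14 → 7
The y coordinate changes by -4 each step: at step 10 it is -31.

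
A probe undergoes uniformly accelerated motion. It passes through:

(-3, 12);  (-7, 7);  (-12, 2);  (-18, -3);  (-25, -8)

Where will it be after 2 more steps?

Successive displacements: (-4, -5), (-5, -5), (-6, -5), (-7, -5) — each changes by (-1, +0).
step 5: (-25, -8) + (-8, -5) → (-33, -13)
step 6: (-33, -13) + (-9, -5) → (-42, -18)

(-42, -18)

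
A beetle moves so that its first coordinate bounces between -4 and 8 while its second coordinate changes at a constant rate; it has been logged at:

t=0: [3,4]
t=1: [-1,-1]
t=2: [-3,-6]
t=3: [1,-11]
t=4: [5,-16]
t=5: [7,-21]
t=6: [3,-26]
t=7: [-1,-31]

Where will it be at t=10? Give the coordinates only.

[5,-46]

The first coordinate reflects between -4 and 8, moving 4 per step.
  step 8: -1 → -3
  step 9: -3 → 1
  step 10: 1 → 5
The second coordinate changes by -5 each step: at step 10 it is -46.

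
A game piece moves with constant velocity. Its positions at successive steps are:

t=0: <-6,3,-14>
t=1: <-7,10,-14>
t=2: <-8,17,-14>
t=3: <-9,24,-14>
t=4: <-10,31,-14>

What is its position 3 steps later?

<-13,52,-14>

Each step adds <-1,+7,+0> to the position.
step 5: <-10,31,-14> + <-1,+7,+0> → <-11,38,-14>
step 6: <-11,38,-14> + <-1,+7,+0> → <-12,45,-14>
step 7: <-12,45,-14> + <-1,+7,+0> → <-13,52,-14>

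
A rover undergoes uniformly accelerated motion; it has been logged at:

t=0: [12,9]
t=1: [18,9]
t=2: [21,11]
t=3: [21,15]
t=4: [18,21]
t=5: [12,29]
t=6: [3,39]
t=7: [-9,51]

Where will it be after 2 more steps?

Successive displacements: [+6,+0], [+3,+2], [+0,+4], [-3,+6], [-6,+8], [-9,+10], [-12,+12] — each changes by [-3,+2].
step 8: [-9,51] + [-15,+14] → [-24,65]
step 9: [-24,65] + [-18,+16] → [-42,81]

[-42,81]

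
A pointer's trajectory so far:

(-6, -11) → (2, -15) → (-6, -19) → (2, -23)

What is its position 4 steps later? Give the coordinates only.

First: cycles through -6, 2 every 2 steps. Step 7 lands at position 1 of the cycle → 2.
Second: linear, -4 per step → -39 at step 7.

(2, -39)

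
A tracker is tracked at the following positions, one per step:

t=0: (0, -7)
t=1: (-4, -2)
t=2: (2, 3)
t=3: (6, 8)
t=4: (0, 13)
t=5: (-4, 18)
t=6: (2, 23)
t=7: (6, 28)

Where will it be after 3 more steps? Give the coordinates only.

The first coordinate repeats the cycle [0, -4, 2, 6] with period 4; step 10 mod 4 = 2, giving 2.
The second coordinate changes by +5 each step, so at step 10 it is -7 + 10·(5) = 43.

(2, 43)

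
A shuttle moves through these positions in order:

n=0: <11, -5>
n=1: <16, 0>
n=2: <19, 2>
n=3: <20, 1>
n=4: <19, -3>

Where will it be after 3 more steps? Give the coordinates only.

<4, -33>

First differences are <+5, +5>, <+3, +2>, <+1, -1>, <-1, -4>; their common second difference is <-2, -3> (constant acceleration).
step 5: <19, -3> + <-3, -7> → <16, -10>
step 6: <16, -10> + <-5, -10> → <11, -20>
step 7: <11, -20> + <-7, -13> → <4, -33>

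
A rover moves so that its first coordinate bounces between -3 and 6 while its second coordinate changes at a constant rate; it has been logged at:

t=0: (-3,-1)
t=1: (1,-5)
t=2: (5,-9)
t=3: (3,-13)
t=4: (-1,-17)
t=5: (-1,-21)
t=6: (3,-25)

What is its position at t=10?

The first coordinate reflects between -3 and 6, moving 4 per step.
  step 7: 3 → 5
  step 8: 5 → 1
  step 9: 1 → -3
  step 10: -3 → 1
The second coordinate changes by -4 each step: at step 10 it is -41.

(1,-41)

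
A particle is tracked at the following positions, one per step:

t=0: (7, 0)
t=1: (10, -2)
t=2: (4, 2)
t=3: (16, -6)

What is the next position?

The jumps are (+3, -2), (-6, +4), (+12, -8) — a geometric progression with ratio -2.
step 4: (16, -6) + (-24, +16) → (-8, 10)

(-8, 10)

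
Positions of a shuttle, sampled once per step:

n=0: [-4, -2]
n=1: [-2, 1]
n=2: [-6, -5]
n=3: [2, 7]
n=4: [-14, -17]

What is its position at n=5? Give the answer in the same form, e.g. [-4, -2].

[18, 31]

The jumps are [+2, +3], [-4, -6], [+8, +12], [-16, -24] — a geometric progression with ratio -2.
step 5: [-14, -17] + [+32, +48] → [18, 31]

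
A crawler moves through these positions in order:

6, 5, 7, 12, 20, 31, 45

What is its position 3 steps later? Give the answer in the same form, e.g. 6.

First differences are -1, +2, +5, +8, +11, +14; their common second difference is +3 (constant acceleration).
step 7: 45 + 17 → 62
step 8: 62 + 20 → 82
step 9: 82 + 23 → 105

105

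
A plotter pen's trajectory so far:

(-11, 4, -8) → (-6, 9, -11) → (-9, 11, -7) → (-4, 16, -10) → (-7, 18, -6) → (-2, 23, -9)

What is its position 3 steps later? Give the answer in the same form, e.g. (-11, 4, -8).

(-3, 32, -4)

The moves between consecutive positions are (+5, +5, -3), (-3, +2, +4), (+5, +5, -3), (-3, +2, +4), (+5, +5, -3); they repeat the 2-cycle [(+5, +5, -3), (-3, +2, +4)].
step 6: apply (-3, +2, +4) → (-5, 25, -5)
step 7: apply (+5, +5, -3) → (0, 30, -8)
step 8: apply (-3, +2, +4) → (-3, 32, -4)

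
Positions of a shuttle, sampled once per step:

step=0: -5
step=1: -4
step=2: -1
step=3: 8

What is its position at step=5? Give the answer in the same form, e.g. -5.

116

The jumps are +1, +3, +9 — a geometric progression with ratio 3.
step 4: 8 + 27 → 35
step 5: 35 + 81 → 116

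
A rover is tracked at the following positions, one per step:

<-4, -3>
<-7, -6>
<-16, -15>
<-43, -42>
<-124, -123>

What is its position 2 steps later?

Consecutive displacements <-3, -3>, <-9, -9>, <-27, -27>, <-81, -81> scale by a factor of 3 each step.
step 5: <-124, -123> + <-243, -243> → <-367, -366>
step 6: <-367, -366> + <-729, -729> → <-1096, -1095>

<-1096, -1095>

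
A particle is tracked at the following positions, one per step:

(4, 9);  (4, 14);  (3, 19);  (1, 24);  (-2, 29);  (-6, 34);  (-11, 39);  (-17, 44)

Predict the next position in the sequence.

(-24, 49)

Successive displacements: (+0, +5), (-1, +5), (-2, +5), (-3, +5), (-4, +5), (-5, +5), (-6, +5) — each changes by (-1, +0).
step 8: (-17, 44) + (-7, +5) → (-24, 49)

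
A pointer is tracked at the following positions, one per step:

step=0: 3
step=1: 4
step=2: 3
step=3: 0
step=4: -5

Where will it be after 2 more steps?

First differences are +1, -1, -3, -5; their common second difference is -2 (constant acceleration).
step 5: -5 − 7 → -12
step 6: -12 − 9 → -21

-21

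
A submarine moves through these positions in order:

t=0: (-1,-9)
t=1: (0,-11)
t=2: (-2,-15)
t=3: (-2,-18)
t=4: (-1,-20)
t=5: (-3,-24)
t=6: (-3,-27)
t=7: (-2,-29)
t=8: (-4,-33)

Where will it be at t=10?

(-3,-38)

The moves between consecutive positions are (+1,-2), (-2,-4), (+0,-3), (+1,-2), (-2,-4), (+0,-3), (+1,-2), (-2,-4); they repeat the 3-cycle [(+1,-2), (-2,-4), (+0,-3)].
step 9: apply (+0,-3) → (-4,-36)
step 10: apply (+1,-2) → (-3,-38)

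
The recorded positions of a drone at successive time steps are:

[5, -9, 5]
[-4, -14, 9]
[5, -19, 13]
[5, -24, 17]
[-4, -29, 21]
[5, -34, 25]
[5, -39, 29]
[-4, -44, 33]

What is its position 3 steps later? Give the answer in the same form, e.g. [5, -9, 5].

[-4, -59, 45]

The first coordinate repeats the cycle [5, -4, 5] with period 3; step 10 mod 3 = 1, giving -4.
The second coordinate changes by -5 each step, so at step 10 it is -9 + 10·(-5) = -59.
The third coordinate changes by +4 each step, so at step 10 it is 5 + 10·(4) = 45.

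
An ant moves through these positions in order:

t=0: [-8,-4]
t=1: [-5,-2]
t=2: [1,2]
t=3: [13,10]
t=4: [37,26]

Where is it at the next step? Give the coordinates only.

[85,58]

The jumps are [+3,+2], [+6,+4], [+12,+8], [+24,+16] — a geometric progression with ratio 2.
step 5: [37,26] + [+48,+32] → [85,58]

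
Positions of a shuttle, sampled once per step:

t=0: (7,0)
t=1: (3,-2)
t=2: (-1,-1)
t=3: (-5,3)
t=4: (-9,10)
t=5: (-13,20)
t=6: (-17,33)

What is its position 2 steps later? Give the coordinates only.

First differences are (-4,-2), (-4,+1), (-4,+4), (-4,+7), (-4,+10), (-4,+13); their common second difference is (+0,+3) (constant acceleration).
step 7: (-17,33) + (-4,+16) → (-21,49)
step 8: (-21,49) + (-4,+19) → (-25,68)

(-25,68)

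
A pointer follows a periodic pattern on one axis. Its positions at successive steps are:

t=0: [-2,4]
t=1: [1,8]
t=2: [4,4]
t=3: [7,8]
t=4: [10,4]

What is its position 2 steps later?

[16,4]

First: linear, +3 per step → 16 at step 6.
Second: cycles through 4, 8 every 2 steps. Step 6 lands at position 0 of the cycle → 4.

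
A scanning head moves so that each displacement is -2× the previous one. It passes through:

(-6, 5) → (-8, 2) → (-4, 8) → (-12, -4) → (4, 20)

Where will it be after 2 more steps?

Step-to-step displacements: (-2, -3), (+4, +6), (-8, -12), (+16, +24); each is -2× the previous.
step 5: (4, 20) + (-32, -48) → (-28, -28)
step 6: (-28, -28) + (+64, +96) → (36, 68)

(36, 68)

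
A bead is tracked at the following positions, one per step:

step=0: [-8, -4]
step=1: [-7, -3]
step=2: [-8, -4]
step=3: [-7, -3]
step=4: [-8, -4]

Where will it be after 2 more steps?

The jumps are [+1, +1], [-1, -1], [+1, +1], [-1, -1] — a geometric progression with ratio -1.
step 5: [-8, -4] + [+1, +1] → [-7, -3]
step 6: [-7, -3] + [-1, -1] → [-8, -4]

[-8, -4]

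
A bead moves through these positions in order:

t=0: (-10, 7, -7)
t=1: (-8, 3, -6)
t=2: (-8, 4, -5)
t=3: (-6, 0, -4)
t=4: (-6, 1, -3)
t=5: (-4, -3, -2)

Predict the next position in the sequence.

(-4, -2, -1)

The moves between consecutive positions are (+2, -4, +1), (+0, +1, +1), (+2, -4, +1), (+0, +1, +1), (+2, -4, +1); they repeat the 2-cycle [(+2, -4, +1), (+0, +1, +1)].
step 6: apply (+0, +1, +1) → (-4, -2, -1)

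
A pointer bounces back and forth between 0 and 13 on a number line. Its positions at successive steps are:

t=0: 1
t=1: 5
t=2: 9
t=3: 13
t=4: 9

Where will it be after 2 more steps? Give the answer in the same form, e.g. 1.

1

The value travels 4 per step and bounces off the walls at 0 and 13.
  step 5: 9 → 5
  step 6: 5 → 1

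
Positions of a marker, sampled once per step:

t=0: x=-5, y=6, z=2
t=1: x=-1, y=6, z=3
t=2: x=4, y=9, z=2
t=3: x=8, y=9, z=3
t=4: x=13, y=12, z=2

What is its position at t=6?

x=22, y=15, z=2

Step-to-step displacements: (+4, +0, +1), (+5, +3, -1), (+4, +0, +1), (+5, +3, -1) — a repeating cycle of length 2.
step 5: apply (+4, +0, +1) → x=17, y=12, z=3
step 6: apply (+5, +3, -1) → x=22, y=15, z=2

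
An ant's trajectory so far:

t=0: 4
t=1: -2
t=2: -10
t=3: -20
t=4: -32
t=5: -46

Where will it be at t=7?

First differences are -6, -8, -10, -12, -14; their common second difference is -2 (constant acceleration).
step 6: -46 − 16 → -62
step 7: -62 − 18 → -80

-80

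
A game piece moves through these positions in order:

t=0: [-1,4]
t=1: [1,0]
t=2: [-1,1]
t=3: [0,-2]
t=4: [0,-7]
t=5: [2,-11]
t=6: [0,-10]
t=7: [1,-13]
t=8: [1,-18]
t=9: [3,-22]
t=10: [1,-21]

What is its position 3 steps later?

[4,-33]

Step-to-step displacements: [+2,-4], [-2,+1], [+1,-3], [+0,-5], [+2,-4], [-2,+1], [+1,-3], [+0,-5], [+2,-4], [-2,+1] — a repeating cycle of length 4.
step 11: apply [+1,-3] → [2,-24]
step 12: apply [+0,-5] → [2,-29]
step 13: apply [+2,-4] → [4,-33]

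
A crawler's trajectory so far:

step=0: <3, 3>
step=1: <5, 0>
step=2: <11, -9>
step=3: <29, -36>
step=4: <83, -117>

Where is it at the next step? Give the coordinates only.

<245, -360>

The jumps are <+2, -3>, <+6, -9>, <+18, -27>, <+54, -81> — a geometric progression with ratio 3.
step 5: <83, -117> + <+162, -243> → <245, -360>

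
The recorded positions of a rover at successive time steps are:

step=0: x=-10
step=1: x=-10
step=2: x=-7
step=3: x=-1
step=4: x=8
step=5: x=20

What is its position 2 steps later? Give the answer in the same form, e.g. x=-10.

x=53

Successive displacements: +0, +3, +6, +9, +12 — each changes by +3.
step 6: 20 + 15 → x=35
step 7: 35 + 18 → x=53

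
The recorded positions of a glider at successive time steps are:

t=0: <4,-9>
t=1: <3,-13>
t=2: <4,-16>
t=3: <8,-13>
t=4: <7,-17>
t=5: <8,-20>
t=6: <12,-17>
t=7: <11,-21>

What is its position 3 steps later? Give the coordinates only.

Step-to-step displacements: <-1,-4>, <+1,-3>, <+4,+3>, <-1,-4>, <+1,-3>, <+4,+3>, <-1,-4> — a repeating cycle of length 3.
step 8: apply <+1,-3> → <12,-24>
step 9: apply <+4,+3> → <16,-21>
step 10: apply <-1,-4> → <15,-25>

<15,-25>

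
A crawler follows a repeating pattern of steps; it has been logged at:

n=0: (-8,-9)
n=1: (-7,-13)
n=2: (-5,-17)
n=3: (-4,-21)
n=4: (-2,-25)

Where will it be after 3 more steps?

Step-to-step displacements: (+1,-4), (+2,-4), (+1,-4), (+2,-4) — a repeating cycle of length 2.
step 5: apply (+1,-4) → (-1,-29)
step 6: apply (+2,-4) → (1,-33)
step 7: apply (+1,-4) → (2,-37)

(2,-37)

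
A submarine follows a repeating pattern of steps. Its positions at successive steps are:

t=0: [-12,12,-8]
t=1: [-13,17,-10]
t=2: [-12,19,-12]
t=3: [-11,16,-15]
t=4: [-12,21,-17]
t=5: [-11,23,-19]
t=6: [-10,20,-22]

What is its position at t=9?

Step-to-step displacements: [-1,+5,-2], [+1,+2,-2], [+1,-3,-3], [-1,+5,-2], [+1,+2,-2], [+1,-3,-3] — a repeating cycle of length 3.
step 7: apply [-1,+5,-2] → [-11,25,-24]
step 8: apply [+1,+2,-2] → [-10,27,-26]
step 9: apply [+1,-3,-3] → [-9,24,-29]

[-9,24,-29]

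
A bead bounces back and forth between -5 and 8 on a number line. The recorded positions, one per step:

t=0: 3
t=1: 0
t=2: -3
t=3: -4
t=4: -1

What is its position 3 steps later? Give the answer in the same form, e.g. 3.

The value travels 3 per step and bounces off the walls at -5 and 8.
  step 5: -1 → 2
  step 6: 2 → 5
  step 7: 5 → 8

8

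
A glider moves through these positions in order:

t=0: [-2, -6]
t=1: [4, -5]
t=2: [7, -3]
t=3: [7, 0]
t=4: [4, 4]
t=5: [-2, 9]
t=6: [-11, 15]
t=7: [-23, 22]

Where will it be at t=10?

[-77, 49]

Taking differences between consecutive positions: [+6, +1], [+3, +2], [+0, +3], [-3, +4], [-6, +5], [-9, +6], [-12, +7]. These grow by [-3, +1] each step.
step 8: [-23, 22] + [-15, +8] → [-38, 30]
step 9: [-38, 30] + [-18, +9] → [-56, 39]
step 10: [-56, 39] + [-21, +10] → [-77, 49]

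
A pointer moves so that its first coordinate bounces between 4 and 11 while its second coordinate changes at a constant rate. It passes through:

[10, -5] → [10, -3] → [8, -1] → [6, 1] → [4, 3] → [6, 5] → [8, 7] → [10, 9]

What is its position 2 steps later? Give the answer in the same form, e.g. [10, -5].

[8, 13]

The first coordinate reflects between 4 and 11, moving 2 per step.
  step 8: 10 → 10
  step 9: 10 → 8
The second coordinate changes by +2 each step: at step 9 it is 13.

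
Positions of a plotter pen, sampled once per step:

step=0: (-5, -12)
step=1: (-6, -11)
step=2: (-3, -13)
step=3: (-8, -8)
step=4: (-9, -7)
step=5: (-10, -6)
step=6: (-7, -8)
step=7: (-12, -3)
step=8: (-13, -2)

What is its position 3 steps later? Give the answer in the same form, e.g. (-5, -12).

(-16, 2)

The moves between consecutive positions are (-1, +1), (+3, -2), (-5, +5), (-1, +1), (-1, +1), (+3, -2), (-5, +5), (-1, +1); they repeat the 4-cycle [(-1, +1), (+3, -2), (-5, +5), (-1, +1)].
step 9: apply (-1, +1) → (-14, -1)
step 10: apply (+3, -2) → (-11, -3)
step 11: apply (-5, +5) → (-16, 2)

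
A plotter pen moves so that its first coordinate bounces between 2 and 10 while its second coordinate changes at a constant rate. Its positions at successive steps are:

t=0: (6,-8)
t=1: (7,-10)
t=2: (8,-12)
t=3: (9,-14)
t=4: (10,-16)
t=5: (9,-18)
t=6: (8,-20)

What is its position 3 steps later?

The first coordinate travels 1 per step and bounces off the walls at 2 and 10.
  step 7: 8 → 7
  step 8: 7 → 6
  step 9: 6 → 5
The second coordinate changes by -2 each step: at step 9 it is -26.

(5,-26)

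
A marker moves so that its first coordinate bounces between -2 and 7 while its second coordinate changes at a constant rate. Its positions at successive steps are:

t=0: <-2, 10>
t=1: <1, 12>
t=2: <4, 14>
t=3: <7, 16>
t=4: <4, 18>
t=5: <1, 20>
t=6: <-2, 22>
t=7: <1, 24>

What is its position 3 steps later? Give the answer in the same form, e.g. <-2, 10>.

The first coordinate travels 3 per step and bounces off the walls at -2 and 7.
  step 8: 1 → 4
  step 9: 4 → 7
  step 10: 7 → 4
The second coordinate changes by +2 each step: at step 10 it is 30.

<4, 30>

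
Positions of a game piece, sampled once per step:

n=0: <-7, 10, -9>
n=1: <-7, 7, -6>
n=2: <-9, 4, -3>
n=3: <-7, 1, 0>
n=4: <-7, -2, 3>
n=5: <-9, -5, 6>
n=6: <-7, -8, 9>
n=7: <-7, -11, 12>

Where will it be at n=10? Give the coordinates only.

The first coordinate repeats the cycle [-7, -7, -9] with period 3; step 10 mod 3 = 1, giving -7.
The second coordinate changes by -3 each step, so at step 10 it is 10 + 10·(-3) = -20.
The third coordinate changes by +3 each step, so at step 10 it is -9 + 10·(3) = 21.

<-7, -20, 21>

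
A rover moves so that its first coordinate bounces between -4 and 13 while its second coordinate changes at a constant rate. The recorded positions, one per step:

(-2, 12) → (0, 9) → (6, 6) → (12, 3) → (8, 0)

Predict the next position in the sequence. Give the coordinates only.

(2, -3)

The first coordinate reflects between -4 and 13, moving 6 per step.
  step 5: 8 → 2
The second coordinate changes by -3 each step: at step 5 it is -3.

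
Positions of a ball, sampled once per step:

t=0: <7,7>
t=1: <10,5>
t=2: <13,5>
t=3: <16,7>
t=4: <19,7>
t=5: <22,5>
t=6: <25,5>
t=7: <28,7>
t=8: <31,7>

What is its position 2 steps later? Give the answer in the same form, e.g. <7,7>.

<37,5>

The first coordinate changes by +3 each step, so at step 10 it is 7 + 10·(3) = 37.
The second coordinate repeats the cycle [7, 5, 5, 7] with period 4; step 10 mod 4 = 2, giving 5.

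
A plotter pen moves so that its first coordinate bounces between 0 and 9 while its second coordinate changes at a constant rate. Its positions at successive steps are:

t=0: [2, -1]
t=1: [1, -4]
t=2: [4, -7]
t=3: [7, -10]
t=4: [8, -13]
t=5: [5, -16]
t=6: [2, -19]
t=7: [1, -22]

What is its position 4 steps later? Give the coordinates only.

[5, -34]

The first coordinate travels 3 per step and bounces off the walls at 0 and 9.
  step 8: 1 → 4
  step 9: 4 → 7
  step 10: 7 → 8
  step 11: 8 → 5
The second coordinate changes by -3 each step: at step 11 it is -34.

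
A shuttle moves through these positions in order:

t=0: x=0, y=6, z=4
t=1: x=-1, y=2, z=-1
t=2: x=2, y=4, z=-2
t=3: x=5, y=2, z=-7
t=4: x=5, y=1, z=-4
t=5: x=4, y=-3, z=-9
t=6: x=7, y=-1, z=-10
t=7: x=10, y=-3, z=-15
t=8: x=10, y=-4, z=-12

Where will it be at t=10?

Differencing gives (-1, -4, -5), (+3, +2, -1), (+3, -2, -5), (+0, -1, +3), (-1, -4, -5), (+3, +2, -1), (+3, -2, -5), (+0, -1, +3). This is the pattern (-1, -4, -5), (+3, +2, -1), (+3, -2, -5), (+0, -1, +3) repeated.
step 9: apply (-1, -4, -5) → x=9, y=-8, z=-17
step 10: apply (+3, +2, -1) → x=12, y=-6, z=-18

x=12, y=-6, z=-18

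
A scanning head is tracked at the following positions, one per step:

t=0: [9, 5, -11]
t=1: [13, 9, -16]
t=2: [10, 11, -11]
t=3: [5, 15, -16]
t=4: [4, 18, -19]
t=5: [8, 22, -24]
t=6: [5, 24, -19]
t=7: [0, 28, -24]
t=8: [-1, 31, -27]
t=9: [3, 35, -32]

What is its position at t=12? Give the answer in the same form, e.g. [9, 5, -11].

[-6, 44, -35]

Differencing gives [+4, +4, -5], [-3, +2, +5], [-5, +4, -5], [-1, +3, -3], [+4, +4, -5], [-3, +2, +5], [-5, +4, -5], [-1, +3, -3], [+4, +4, -5]. This is the pattern [+4, +4, -5], [-3, +2, +5], [-5, +4, -5], [-1, +3, -3] repeated.
step 10: apply [-3, +2, +5] → [0, 37, -27]
step 11: apply [-5, +4, -5] → [-5, 41, -32]
step 12: apply [-1, +3, -3] → [-6, 44, -35]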